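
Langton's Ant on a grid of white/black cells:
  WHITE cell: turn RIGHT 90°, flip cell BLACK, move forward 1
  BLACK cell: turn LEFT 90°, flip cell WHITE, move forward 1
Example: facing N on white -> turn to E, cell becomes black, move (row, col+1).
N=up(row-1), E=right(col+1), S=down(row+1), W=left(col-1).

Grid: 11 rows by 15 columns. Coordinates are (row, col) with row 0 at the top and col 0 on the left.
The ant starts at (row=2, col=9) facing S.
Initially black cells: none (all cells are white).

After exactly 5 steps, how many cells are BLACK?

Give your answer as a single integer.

Step 1: on WHITE (2,9): turn R to W, flip to black, move to (2,8). |black|=1
Step 2: on WHITE (2,8): turn R to N, flip to black, move to (1,8). |black|=2
Step 3: on WHITE (1,8): turn R to E, flip to black, move to (1,9). |black|=3
Step 4: on WHITE (1,9): turn R to S, flip to black, move to (2,9). |black|=4
Step 5: on BLACK (2,9): turn L to E, flip to white, move to (2,10). |black|=3

Answer: 3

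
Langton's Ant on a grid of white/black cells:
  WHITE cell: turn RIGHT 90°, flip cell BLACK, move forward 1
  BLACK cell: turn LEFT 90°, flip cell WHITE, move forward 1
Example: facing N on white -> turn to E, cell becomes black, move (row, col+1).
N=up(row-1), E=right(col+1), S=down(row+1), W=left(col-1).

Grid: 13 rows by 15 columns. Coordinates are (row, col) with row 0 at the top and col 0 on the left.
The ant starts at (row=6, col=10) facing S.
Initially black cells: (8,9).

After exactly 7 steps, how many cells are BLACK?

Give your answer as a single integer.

Answer: 6

Derivation:
Step 1: on WHITE (6,10): turn R to W, flip to black, move to (6,9). |black|=2
Step 2: on WHITE (6,9): turn R to N, flip to black, move to (5,9). |black|=3
Step 3: on WHITE (5,9): turn R to E, flip to black, move to (5,10). |black|=4
Step 4: on WHITE (5,10): turn R to S, flip to black, move to (6,10). |black|=5
Step 5: on BLACK (6,10): turn L to E, flip to white, move to (6,11). |black|=4
Step 6: on WHITE (6,11): turn R to S, flip to black, move to (7,11). |black|=5
Step 7: on WHITE (7,11): turn R to W, flip to black, move to (7,10). |black|=6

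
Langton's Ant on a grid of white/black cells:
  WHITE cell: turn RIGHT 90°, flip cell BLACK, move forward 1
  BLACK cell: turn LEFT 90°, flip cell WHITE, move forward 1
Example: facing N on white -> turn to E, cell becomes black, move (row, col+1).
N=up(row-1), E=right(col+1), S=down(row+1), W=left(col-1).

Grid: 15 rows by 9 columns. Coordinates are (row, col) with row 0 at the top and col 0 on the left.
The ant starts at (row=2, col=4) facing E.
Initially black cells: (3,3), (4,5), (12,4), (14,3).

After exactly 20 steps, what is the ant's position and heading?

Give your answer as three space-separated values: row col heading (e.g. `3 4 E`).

Answer: 6 4 W

Derivation:
Step 1: on WHITE (2,4): turn R to S, flip to black, move to (3,4). |black|=5
Step 2: on WHITE (3,4): turn R to W, flip to black, move to (3,3). |black|=6
Step 3: on BLACK (3,3): turn L to S, flip to white, move to (4,3). |black|=5
Step 4: on WHITE (4,3): turn R to W, flip to black, move to (4,2). |black|=6
Step 5: on WHITE (4,2): turn R to N, flip to black, move to (3,2). |black|=7
Step 6: on WHITE (3,2): turn R to E, flip to black, move to (3,3). |black|=8
Step 7: on WHITE (3,3): turn R to S, flip to black, move to (4,3). |black|=9
Step 8: on BLACK (4,3): turn L to E, flip to white, move to (4,4). |black|=8
Step 9: on WHITE (4,4): turn R to S, flip to black, move to (5,4). |black|=9
Step 10: on WHITE (5,4): turn R to W, flip to black, move to (5,3). |black|=10
Step 11: on WHITE (5,3): turn R to N, flip to black, move to (4,3). |black|=11
Step 12: on WHITE (4,3): turn R to E, flip to black, move to (4,4). |black|=12
Step 13: on BLACK (4,4): turn L to N, flip to white, move to (3,4). |black|=11
Step 14: on BLACK (3,4): turn L to W, flip to white, move to (3,3). |black|=10
Step 15: on BLACK (3,3): turn L to S, flip to white, move to (4,3). |black|=9
Step 16: on BLACK (4,3): turn L to E, flip to white, move to (4,4). |black|=8
Step 17: on WHITE (4,4): turn R to S, flip to black, move to (5,4). |black|=9
Step 18: on BLACK (5,4): turn L to E, flip to white, move to (5,5). |black|=8
Step 19: on WHITE (5,5): turn R to S, flip to black, move to (6,5). |black|=9
Step 20: on WHITE (6,5): turn R to W, flip to black, move to (6,4). |black|=10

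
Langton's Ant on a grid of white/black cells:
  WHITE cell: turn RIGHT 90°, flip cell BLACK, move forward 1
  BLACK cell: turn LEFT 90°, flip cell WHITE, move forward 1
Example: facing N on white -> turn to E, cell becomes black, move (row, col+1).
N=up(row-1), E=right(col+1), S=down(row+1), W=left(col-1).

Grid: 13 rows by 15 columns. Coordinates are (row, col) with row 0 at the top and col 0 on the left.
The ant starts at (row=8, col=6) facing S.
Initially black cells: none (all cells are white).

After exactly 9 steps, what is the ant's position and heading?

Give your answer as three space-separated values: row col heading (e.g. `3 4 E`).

Step 1: on WHITE (8,6): turn R to W, flip to black, move to (8,5). |black|=1
Step 2: on WHITE (8,5): turn R to N, flip to black, move to (7,5). |black|=2
Step 3: on WHITE (7,5): turn R to E, flip to black, move to (7,6). |black|=3
Step 4: on WHITE (7,6): turn R to S, flip to black, move to (8,6). |black|=4
Step 5: on BLACK (8,6): turn L to E, flip to white, move to (8,7). |black|=3
Step 6: on WHITE (8,7): turn R to S, flip to black, move to (9,7). |black|=4
Step 7: on WHITE (9,7): turn R to W, flip to black, move to (9,6). |black|=5
Step 8: on WHITE (9,6): turn R to N, flip to black, move to (8,6). |black|=6
Step 9: on WHITE (8,6): turn R to E, flip to black, move to (8,7). |black|=7

Answer: 8 7 E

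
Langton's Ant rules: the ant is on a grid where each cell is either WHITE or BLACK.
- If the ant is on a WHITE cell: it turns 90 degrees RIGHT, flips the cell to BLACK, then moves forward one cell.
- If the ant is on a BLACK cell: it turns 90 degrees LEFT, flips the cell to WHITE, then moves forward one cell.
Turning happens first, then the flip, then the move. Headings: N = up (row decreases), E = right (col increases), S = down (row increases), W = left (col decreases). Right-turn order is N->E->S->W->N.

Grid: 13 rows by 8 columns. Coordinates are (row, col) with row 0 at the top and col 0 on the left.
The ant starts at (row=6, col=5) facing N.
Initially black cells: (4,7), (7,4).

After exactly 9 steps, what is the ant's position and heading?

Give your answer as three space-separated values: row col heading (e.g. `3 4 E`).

Answer: 6 4 W

Derivation:
Step 1: on WHITE (6,5): turn R to E, flip to black, move to (6,6). |black|=3
Step 2: on WHITE (6,6): turn R to S, flip to black, move to (7,6). |black|=4
Step 3: on WHITE (7,6): turn R to W, flip to black, move to (7,5). |black|=5
Step 4: on WHITE (7,5): turn R to N, flip to black, move to (6,5). |black|=6
Step 5: on BLACK (6,5): turn L to W, flip to white, move to (6,4). |black|=5
Step 6: on WHITE (6,4): turn R to N, flip to black, move to (5,4). |black|=6
Step 7: on WHITE (5,4): turn R to E, flip to black, move to (5,5). |black|=7
Step 8: on WHITE (5,5): turn R to S, flip to black, move to (6,5). |black|=8
Step 9: on WHITE (6,5): turn R to W, flip to black, move to (6,4). |black|=9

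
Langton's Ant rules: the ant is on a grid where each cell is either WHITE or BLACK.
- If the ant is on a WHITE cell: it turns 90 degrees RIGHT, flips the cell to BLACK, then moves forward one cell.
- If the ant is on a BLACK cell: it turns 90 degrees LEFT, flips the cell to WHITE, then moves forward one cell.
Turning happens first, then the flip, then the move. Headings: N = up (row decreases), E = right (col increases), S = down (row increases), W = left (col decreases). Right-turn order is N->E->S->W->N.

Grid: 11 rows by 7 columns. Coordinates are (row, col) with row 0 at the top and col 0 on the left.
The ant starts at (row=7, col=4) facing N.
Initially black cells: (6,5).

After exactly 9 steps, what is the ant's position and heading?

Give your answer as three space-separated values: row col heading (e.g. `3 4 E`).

Answer: 7 3 W

Derivation:
Step 1: on WHITE (7,4): turn R to E, flip to black, move to (7,5). |black|=2
Step 2: on WHITE (7,5): turn R to S, flip to black, move to (8,5). |black|=3
Step 3: on WHITE (8,5): turn R to W, flip to black, move to (8,4). |black|=4
Step 4: on WHITE (8,4): turn R to N, flip to black, move to (7,4). |black|=5
Step 5: on BLACK (7,4): turn L to W, flip to white, move to (7,3). |black|=4
Step 6: on WHITE (7,3): turn R to N, flip to black, move to (6,3). |black|=5
Step 7: on WHITE (6,3): turn R to E, flip to black, move to (6,4). |black|=6
Step 8: on WHITE (6,4): turn R to S, flip to black, move to (7,4). |black|=7
Step 9: on WHITE (7,4): turn R to W, flip to black, move to (7,3). |black|=8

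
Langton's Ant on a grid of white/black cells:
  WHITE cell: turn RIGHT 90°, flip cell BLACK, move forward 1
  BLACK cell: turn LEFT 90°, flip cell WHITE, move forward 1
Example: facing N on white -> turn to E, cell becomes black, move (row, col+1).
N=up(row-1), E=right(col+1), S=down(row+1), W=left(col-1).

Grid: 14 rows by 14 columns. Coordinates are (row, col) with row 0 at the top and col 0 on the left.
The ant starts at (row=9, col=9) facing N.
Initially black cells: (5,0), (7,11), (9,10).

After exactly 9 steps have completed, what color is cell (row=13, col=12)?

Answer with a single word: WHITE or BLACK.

Step 1: on WHITE (9,9): turn R to E, flip to black, move to (9,10). |black|=4
Step 2: on BLACK (9,10): turn L to N, flip to white, move to (8,10). |black|=3
Step 3: on WHITE (8,10): turn R to E, flip to black, move to (8,11). |black|=4
Step 4: on WHITE (8,11): turn R to S, flip to black, move to (9,11). |black|=5
Step 5: on WHITE (9,11): turn R to W, flip to black, move to (9,10). |black|=6
Step 6: on WHITE (9,10): turn R to N, flip to black, move to (8,10). |black|=7
Step 7: on BLACK (8,10): turn L to W, flip to white, move to (8,9). |black|=6
Step 8: on WHITE (8,9): turn R to N, flip to black, move to (7,9). |black|=7
Step 9: on WHITE (7,9): turn R to E, flip to black, move to (7,10). |black|=8

Answer: WHITE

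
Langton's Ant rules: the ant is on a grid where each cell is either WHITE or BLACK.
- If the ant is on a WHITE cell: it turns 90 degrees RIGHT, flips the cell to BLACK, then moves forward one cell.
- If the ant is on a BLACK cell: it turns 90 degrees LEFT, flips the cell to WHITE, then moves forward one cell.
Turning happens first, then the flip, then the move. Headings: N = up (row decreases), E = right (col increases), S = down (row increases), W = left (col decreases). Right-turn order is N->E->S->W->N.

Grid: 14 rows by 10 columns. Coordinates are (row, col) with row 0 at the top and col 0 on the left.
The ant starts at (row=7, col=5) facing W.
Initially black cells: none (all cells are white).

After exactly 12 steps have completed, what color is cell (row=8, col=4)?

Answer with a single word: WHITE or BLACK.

Answer: BLACK

Derivation:
Step 1: on WHITE (7,5): turn R to N, flip to black, move to (6,5). |black|=1
Step 2: on WHITE (6,5): turn R to E, flip to black, move to (6,6). |black|=2
Step 3: on WHITE (6,6): turn R to S, flip to black, move to (7,6). |black|=3
Step 4: on WHITE (7,6): turn R to W, flip to black, move to (7,5). |black|=4
Step 5: on BLACK (7,5): turn L to S, flip to white, move to (8,5). |black|=3
Step 6: on WHITE (8,5): turn R to W, flip to black, move to (8,4). |black|=4
Step 7: on WHITE (8,4): turn R to N, flip to black, move to (7,4). |black|=5
Step 8: on WHITE (7,4): turn R to E, flip to black, move to (7,5). |black|=6
Step 9: on WHITE (7,5): turn R to S, flip to black, move to (8,5). |black|=7
Step 10: on BLACK (8,5): turn L to E, flip to white, move to (8,6). |black|=6
Step 11: on WHITE (8,6): turn R to S, flip to black, move to (9,6). |black|=7
Step 12: on WHITE (9,6): turn R to W, flip to black, move to (9,5). |black|=8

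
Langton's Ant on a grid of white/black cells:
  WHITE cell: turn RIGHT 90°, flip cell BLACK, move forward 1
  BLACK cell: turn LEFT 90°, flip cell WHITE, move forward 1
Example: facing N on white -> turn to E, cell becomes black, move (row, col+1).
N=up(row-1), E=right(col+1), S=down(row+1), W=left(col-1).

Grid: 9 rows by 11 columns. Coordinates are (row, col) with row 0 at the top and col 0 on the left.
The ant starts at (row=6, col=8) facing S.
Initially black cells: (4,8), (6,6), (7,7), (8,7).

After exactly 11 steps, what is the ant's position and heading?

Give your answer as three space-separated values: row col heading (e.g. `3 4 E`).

Step 1: on WHITE (6,8): turn R to W, flip to black, move to (6,7). |black|=5
Step 2: on WHITE (6,7): turn R to N, flip to black, move to (5,7). |black|=6
Step 3: on WHITE (5,7): turn R to E, flip to black, move to (5,8). |black|=7
Step 4: on WHITE (5,8): turn R to S, flip to black, move to (6,8). |black|=8
Step 5: on BLACK (6,8): turn L to E, flip to white, move to (6,9). |black|=7
Step 6: on WHITE (6,9): turn R to S, flip to black, move to (7,9). |black|=8
Step 7: on WHITE (7,9): turn R to W, flip to black, move to (7,8). |black|=9
Step 8: on WHITE (7,8): turn R to N, flip to black, move to (6,8). |black|=10
Step 9: on WHITE (6,8): turn R to E, flip to black, move to (6,9). |black|=11
Step 10: on BLACK (6,9): turn L to N, flip to white, move to (5,9). |black|=10
Step 11: on WHITE (5,9): turn R to E, flip to black, move to (5,10). |black|=11

Answer: 5 10 E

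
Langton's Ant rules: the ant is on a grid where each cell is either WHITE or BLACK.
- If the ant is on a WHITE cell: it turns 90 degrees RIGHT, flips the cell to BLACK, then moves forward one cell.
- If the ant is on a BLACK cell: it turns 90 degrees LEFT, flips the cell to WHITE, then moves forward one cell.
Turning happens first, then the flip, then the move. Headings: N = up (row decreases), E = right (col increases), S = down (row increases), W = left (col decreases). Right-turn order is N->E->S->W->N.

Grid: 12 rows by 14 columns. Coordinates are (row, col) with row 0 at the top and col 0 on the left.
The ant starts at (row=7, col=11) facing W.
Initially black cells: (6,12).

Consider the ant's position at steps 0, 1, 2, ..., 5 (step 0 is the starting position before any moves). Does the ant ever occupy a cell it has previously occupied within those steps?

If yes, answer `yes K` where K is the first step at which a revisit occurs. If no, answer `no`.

Answer: no

Derivation:
Step 1: on WHITE (7,11): turn R to N, flip to black, move to (6,11). |black|=2 — new cell
Step 2: on WHITE (6,11): turn R to E, flip to black, move to (6,12). |black|=3 — new cell
Step 3: on BLACK (6,12): turn L to N, flip to white, move to (5,12). |black|=2 — new cell
Step 4: on WHITE (5,12): turn R to E, flip to black, move to (5,13). |black|=3 — new cell
Step 5: on WHITE (5,13): turn R to S, flip to black, move to (6,13). |black|=4 — new cell
No revisit within 5 steps.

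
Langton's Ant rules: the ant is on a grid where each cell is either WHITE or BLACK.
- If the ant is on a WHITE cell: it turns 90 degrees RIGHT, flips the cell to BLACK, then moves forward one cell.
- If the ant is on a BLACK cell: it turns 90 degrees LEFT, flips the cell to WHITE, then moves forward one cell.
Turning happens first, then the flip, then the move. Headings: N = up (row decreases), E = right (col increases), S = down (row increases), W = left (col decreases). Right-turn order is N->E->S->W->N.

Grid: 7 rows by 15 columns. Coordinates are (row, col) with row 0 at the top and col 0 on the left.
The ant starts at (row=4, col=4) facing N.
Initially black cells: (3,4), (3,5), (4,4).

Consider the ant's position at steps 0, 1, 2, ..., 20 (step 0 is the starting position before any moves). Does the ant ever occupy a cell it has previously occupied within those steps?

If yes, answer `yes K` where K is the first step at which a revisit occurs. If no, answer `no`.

Step 1: on BLACK (4,4): turn L to W, flip to white, move to (4,3). |black|=2 — new cell
Step 2: on WHITE (4,3): turn R to N, flip to black, move to (3,3). |black|=3 — new cell
Step 3: on WHITE (3,3): turn R to E, flip to black, move to (3,4). |black|=4 — new cell
Step 4: on BLACK (3,4): turn L to N, flip to white, move to (2,4). |black|=3 — new cell
Step 5: on WHITE (2,4): turn R to E, flip to black, move to (2,5). |black|=4 — new cell
Step 6: on WHITE (2,5): turn R to S, flip to black, move to (3,5). |black|=5 — new cell
Step 7: on BLACK (3,5): turn L to E, flip to white, move to (3,6). |black|=4 — new cell
Step 8: on WHITE (3,6): turn R to S, flip to black, move to (4,6). |black|=5 — new cell
Step 9: on WHITE (4,6): turn R to W, flip to black, move to (4,5). |black|=6 — new cell
Step 10: on WHITE (4,5): turn R to N, flip to black, move to (3,5). |black|=7 — REVISIT

Answer: yes 10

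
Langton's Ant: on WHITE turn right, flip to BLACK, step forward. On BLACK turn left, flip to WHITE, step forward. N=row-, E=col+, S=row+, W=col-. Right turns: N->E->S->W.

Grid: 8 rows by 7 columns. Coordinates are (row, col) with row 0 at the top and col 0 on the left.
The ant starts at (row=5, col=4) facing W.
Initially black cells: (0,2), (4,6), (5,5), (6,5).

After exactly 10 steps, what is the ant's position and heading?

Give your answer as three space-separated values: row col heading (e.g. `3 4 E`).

Answer: 6 5 E

Derivation:
Step 1: on WHITE (5,4): turn R to N, flip to black, move to (4,4). |black|=5
Step 2: on WHITE (4,4): turn R to E, flip to black, move to (4,5). |black|=6
Step 3: on WHITE (4,5): turn R to S, flip to black, move to (5,5). |black|=7
Step 4: on BLACK (5,5): turn L to E, flip to white, move to (5,6). |black|=6
Step 5: on WHITE (5,6): turn R to S, flip to black, move to (6,6). |black|=7
Step 6: on WHITE (6,6): turn R to W, flip to black, move to (6,5). |black|=8
Step 7: on BLACK (6,5): turn L to S, flip to white, move to (7,5). |black|=7
Step 8: on WHITE (7,5): turn R to W, flip to black, move to (7,4). |black|=8
Step 9: on WHITE (7,4): turn R to N, flip to black, move to (6,4). |black|=9
Step 10: on WHITE (6,4): turn R to E, flip to black, move to (6,5). |black|=10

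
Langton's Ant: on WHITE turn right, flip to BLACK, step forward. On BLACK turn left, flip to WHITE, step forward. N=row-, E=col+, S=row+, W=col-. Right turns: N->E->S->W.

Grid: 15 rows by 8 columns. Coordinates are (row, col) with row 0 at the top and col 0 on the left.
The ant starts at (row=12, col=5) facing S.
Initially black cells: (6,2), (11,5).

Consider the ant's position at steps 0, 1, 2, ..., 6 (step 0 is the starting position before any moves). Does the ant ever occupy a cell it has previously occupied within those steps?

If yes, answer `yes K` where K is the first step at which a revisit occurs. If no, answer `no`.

Step 1: on WHITE (12,5): turn R to W, flip to black, move to (12,4). |black|=3 — new cell
Step 2: on WHITE (12,4): turn R to N, flip to black, move to (11,4). |black|=4 — new cell
Step 3: on WHITE (11,4): turn R to E, flip to black, move to (11,5). |black|=5 — new cell
Step 4: on BLACK (11,5): turn L to N, flip to white, move to (10,5). |black|=4 — new cell
Step 5: on WHITE (10,5): turn R to E, flip to black, move to (10,6). |black|=5 — new cell
Step 6: on WHITE (10,6): turn R to S, flip to black, move to (11,6). |black|=6 — new cell
No revisit within 6 steps.

Answer: no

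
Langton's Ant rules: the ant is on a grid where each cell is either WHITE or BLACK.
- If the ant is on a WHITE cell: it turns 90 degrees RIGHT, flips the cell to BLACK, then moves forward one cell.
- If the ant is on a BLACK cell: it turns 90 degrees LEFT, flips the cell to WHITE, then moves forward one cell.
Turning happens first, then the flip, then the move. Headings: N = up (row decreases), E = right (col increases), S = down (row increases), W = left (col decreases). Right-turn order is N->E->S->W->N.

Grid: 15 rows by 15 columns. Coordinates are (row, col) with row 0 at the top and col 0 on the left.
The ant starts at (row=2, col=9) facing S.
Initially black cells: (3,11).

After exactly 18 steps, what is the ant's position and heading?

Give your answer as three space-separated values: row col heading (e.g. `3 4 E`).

Step 1: on WHITE (2,9): turn R to W, flip to black, move to (2,8). |black|=2
Step 2: on WHITE (2,8): turn R to N, flip to black, move to (1,8). |black|=3
Step 3: on WHITE (1,8): turn R to E, flip to black, move to (1,9). |black|=4
Step 4: on WHITE (1,9): turn R to S, flip to black, move to (2,9). |black|=5
Step 5: on BLACK (2,9): turn L to E, flip to white, move to (2,10). |black|=4
Step 6: on WHITE (2,10): turn R to S, flip to black, move to (3,10). |black|=5
Step 7: on WHITE (3,10): turn R to W, flip to black, move to (3,9). |black|=6
Step 8: on WHITE (3,9): turn R to N, flip to black, move to (2,9). |black|=7
Step 9: on WHITE (2,9): turn R to E, flip to black, move to (2,10). |black|=8
Step 10: on BLACK (2,10): turn L to N, flip to white, move to (1,10). |black|=7
Step 11: on WHITE (1,10): turn R to E, flip to black, move to (1,11). |black|=8
Step 12: on WHITE (1,11): turn R to S, flip to black, move to (2,11). |black|=9
Step 13: on WHITE (2,11): turn R to W, flip to black, move to (2,10). |black|=10
Step 14: on WHITE (2,10): turn R to N, flip to black, move to (1,10). |black|=11
Step 15: on BLACK (1,10): turn L to W, flip to white, move to (1,9). |black|=10
Step 16: on BLACK (1,9): turn L to S, flip to white, move to (2,9). |black|=9
Step 17: on BLACK (2,9): turn L to E, flip to white, move to (2,10). |black|=8
Step 18: on BLACK (2,10): turn L to N, flip to white, move to (1,10). |black|=7

Answer: 1 10 N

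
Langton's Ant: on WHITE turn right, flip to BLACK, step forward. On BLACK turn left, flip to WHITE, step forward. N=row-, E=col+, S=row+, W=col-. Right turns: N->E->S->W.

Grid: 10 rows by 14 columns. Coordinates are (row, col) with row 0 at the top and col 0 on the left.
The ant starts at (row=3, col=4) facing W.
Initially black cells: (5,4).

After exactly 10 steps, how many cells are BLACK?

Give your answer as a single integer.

Step 1: on WHITE (3,4): turn R to N, flip to black, move to (2,4). |black|=2
Step 2: on WHITE (2,4): turn R to E, flip to black, move to (2,5). |black|=3
Step 3: on WHITE (2,5): turn R to S, flip to black, move to (3,5). |black|=4
Step 4: on WHITE (3,5): turn R to W, flip to black, move to (3,4). |black|=5
Step 5: on BLACK (3,4): turn L to S, flip to white, move to (4,4). |black|=4
Step 6: on WHITE (4,4): turn R to W, flip to black, move to (4,3). |black|=5
Step 7: on WHITE (4,3): turn R to N, flip to black, move to (3,3). |black|=6
Step 8: on WHITE (3,3): turn R to E, flip to black, move to (3,4). |black|=7
Step 9: on WHITE (3,4): turn R to S, flip to black, move to (4,4). |black|=8
Step 10: on BLACK (4,4): turn L to E, flip to white, move to (4,5). |black|=7

Answer: 7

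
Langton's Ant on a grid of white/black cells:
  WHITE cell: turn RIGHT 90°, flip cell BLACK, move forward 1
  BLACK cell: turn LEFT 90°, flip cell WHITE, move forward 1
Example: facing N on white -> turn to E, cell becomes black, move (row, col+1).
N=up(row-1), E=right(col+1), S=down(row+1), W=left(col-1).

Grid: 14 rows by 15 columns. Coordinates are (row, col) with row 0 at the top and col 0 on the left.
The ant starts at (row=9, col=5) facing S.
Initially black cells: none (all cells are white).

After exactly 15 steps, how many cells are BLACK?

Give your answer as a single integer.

Answer: 9

Derivation:
Step 1: on WHITE (9,5): turn R to W, flip to black, move to (9,4). |black|=1
Step 2: on WHITE (9,4): turn R to N, flip to black, move to (8,4). |black|=2
Step 3: on WHITE (8,4): turn R to E, flip to black, move to (8,5). |black|=3
Step 4: on WHITE (8,5): turn R to S, flip to black, move to (9,5). |black|=4
Step 5: on BLACK (9,5): turn L to E, flip to white, move to (9,6). |black|=3
Step 6: on WHITE (9,6): turn R to S, flip to black, move to (10,6). |black|=4
Step 7: on WHITE (10,6): turn R to W, flip to black, move to (10,5). |black|=5
Step 8: on WHITE (10,5): turn R to N, flip to black, move to (9,5). |black|=6
Step 9: on WHITE (9,5): turn R to E, flip to black, move to (9,6). |black|=7
Step 10: on BLACK (9,6): turn L to N, flip to white, move to (8,6). |black|=6
Step 11: on WHITE (8,6): turn R to E, flip to black, move to (8,7). |black|=7
Step 12: on WHITE (8,7): turn R to S, flip to black, move to (9,7). |black|=8
Step 13: on WHITE (9,7): turn R to W, flip to black, move to (9,6). |black|=9
Step 14: on WHITE (9,6): turn R to N, flip to black, move to (8,6). |black|=10
Step 15: on BLACK (8,6): turn L to W, flip to white, move to (8,5). |black|=9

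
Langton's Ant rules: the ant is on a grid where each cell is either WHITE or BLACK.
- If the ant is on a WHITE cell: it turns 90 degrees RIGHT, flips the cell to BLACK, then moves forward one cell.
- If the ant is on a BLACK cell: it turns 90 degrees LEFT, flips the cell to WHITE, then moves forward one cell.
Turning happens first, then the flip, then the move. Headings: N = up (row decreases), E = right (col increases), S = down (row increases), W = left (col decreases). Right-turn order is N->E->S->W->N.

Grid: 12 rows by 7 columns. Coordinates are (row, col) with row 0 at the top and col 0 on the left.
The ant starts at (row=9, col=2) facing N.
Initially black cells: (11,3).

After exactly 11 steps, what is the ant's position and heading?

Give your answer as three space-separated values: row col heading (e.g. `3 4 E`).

Step 1: on WHITE (9,2): turn R to E, flip to black, move to (9,3). |black|=2
Step 2: on WHITE (9,3): turn R to S, flip to black, move to (10,3). |black|=3
Step 3: on WHITE (10,3): turn R to W, flip to black, move to (10,2). |black|=4
Step 4: on WHITE (10,2): turn R to N, flip to black, move to (9,2). |black|=5
Step 5: on BLACK (9,2): turn L to W, flip to white, move to (9,1). |black|=4
Step 6: on WHITE (9,1): turn R to N, flip to black, move to (8,1). |black|=5
Step 7: on WHITE (8,1): turn R to E, flip to black, move to (8,2). |black|=6
Step 8: on WHITE (8,2): turn R to S, flip to black, move to (9,2). |black|=7
Step 9: on WHITE (9,2): turn R to W, flip to black, move to (9,1). |black|=8
Step 10: on BLACK (9,1): turn L to S, flip to white, move to (10,1). |black|=7
Step 11: on WHITE (10,1): turn R to W, flip to black, move to (10,0). |black|=8

Answer: 10 0 W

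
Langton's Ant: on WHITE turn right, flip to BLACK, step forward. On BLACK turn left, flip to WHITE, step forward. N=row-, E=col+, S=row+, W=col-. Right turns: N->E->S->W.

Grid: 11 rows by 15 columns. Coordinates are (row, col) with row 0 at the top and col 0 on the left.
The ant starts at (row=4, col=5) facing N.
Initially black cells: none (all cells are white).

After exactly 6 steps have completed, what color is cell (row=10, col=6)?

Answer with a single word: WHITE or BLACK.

Step 1: on WHITE (4,5): turn R to E, flip to black, move to (4,6). |black|=1
Step 2: on WHITE (4,6): turn R to S, flip to black, move to (5,6). |black|=2
Step 3: on WHITE (5,6): turn R to W, flip to black, move to (5,5). |black|=3
Step 4: on WHITE (5,5): turn R to N, flip to black, move to (4,5). |black|=4
Step 5: on BLACK (4,5): turn L to W, flip to white, move to (4,4). |black|=3
Step 6: on WHITE (4,4): turn R to N, flip to black, move to (3,4). |black|=4

Answer: WHITE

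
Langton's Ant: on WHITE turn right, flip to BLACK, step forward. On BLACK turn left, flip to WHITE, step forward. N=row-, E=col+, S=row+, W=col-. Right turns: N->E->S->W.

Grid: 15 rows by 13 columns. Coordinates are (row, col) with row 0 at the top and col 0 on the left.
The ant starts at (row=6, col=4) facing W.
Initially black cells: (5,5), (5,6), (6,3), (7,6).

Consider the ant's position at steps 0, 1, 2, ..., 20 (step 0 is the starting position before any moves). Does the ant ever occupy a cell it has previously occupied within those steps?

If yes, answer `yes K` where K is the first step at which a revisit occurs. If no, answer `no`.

Step 1: on WHITE (6,4): turn R to N, flip to black, move to (5,4). |black|=5 — new cell
Step 2: on WHITE (5,4): turn R to E, flip to black, move to (5,5). |black|=6 — new cell
Step 3: on BLACK (5,5): turn L to N, flip to white, move to (4,5). |black|=5 — new cell
Step 4: on WHITE (4,5): turn R to E, flip to black, move to (4,6). |black|=6 — new cell
Step 5: on WHITE (4,6): turn R to S, flip to black, move to (5,6). |black|=7 — new cell
Step 6: on BLACK (5,6): turn L to E, flip to white, move to (5,7). |black|=6 — new cell
Step 7: on WHITE (5,7): turn R to S, flip to black, move to (6,7). |black|=7 — new cell
Step 8: on WHITE (6,7): turn R to W, flip to black, move to (6,6). |black|=8 — new cell
Step 9: on WHITE (6,6): turn R to N, flip to black, move to (5,6). |black|=9 — REVISIT

Answer: yes 9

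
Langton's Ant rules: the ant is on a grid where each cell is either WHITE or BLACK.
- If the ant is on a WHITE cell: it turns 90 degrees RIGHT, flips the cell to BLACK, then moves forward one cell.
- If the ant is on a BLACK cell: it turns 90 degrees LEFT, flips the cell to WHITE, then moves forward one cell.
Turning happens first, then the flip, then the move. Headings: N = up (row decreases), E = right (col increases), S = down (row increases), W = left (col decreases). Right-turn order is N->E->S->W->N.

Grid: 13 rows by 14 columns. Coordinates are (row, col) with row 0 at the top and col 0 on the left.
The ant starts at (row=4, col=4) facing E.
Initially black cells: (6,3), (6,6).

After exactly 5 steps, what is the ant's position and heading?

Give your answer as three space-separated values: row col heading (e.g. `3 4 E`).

Answer: 3 4 N

Derivation:
Step 1: on WHITE (4,4): turn R to S, flip to black, move to (5,4). |black|=3
Step 2: on WHITE (5,4): turn R to W, flip to black, move to (5,3). |black|=4
Step 3: on WHITE (5,3): turn R to N, flip to black, move to (4,3). |black|=5
Step 4: on WHITE (4,3): turn R to E, flip to black, move to (4,4). |black|=6
Step 5: on BLACK (4,4): turn L to N, flip to white, move to (3,4). |black|=5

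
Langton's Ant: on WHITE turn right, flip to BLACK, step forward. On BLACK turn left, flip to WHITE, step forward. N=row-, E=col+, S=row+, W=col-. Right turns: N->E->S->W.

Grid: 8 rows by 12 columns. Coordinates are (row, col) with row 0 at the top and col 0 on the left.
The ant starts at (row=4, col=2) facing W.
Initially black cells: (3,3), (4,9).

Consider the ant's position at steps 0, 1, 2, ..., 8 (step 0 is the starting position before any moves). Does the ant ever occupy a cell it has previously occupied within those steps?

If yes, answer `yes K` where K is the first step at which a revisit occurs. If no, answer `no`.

Step 1: on WHITE (4,2): turn R to N, flip to black, move to (3,2). |black|=3 — new cell
Step 2: on WHITE (3,2): turn R to E, flip to black, move to (3,3). |black|=4 — new cell
Step 3: on BLACK (3,3): turn L to N, flip to white, move to (2,3). |black|=3 — new cell
Step 4: on WHITE (2,3): turn R to E, flip to black, move to (2,4). |black|=4 — new cell
Step 5: on WHITE (2,4): turn R to S, flip to black, move to (3,4). |black|=5 — new cell
Step 6: on WHITE (3,4): turn R to W, flip to black, move to (3,3). |black|=6 — REVISIT

Answer: yes 6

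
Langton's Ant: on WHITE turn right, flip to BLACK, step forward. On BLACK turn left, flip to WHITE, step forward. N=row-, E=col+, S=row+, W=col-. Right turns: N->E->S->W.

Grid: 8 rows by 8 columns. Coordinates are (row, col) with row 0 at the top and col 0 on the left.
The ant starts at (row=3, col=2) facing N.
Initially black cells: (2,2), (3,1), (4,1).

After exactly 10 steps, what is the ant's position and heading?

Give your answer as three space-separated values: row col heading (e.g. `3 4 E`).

Step 1: on WHITE (3,2): turn R to E, flip to black, move to (3,3). |black|=4
Step 2: on WHITE (3,3): turn R to S, flip to black, move to (4,3). |black|=5
Step 3: on WHITE (4,3): turn R to W, flip to black, move to (4,2). |black|=6
Step 4: on WHITE (4,2): turn R to N, flip to black, move to (3,2). |black|=7
Step 5: on BLACK (3,2): turn L to W, flip to white, move to (3,1). |black|=6
Step 6: on BLACK (3,1): turn L to S, flip to white, move to (4,1). |black|=5
Step 7: on BLACK (4,1): turn L to E, flip to white, move to (4,2). |black|=4
Step 8: on BLACK (4,2): turn L to N, flip to white, move to (3,2). |black|=3
Step 9: on WHITE (3,2): turn R to E, flip to black, move to (3,3). |black|=4
Step 10: on BLACK (3,3): turn L to N, flip to white, move to (2,3). |black|=3

Answer: 2 3 N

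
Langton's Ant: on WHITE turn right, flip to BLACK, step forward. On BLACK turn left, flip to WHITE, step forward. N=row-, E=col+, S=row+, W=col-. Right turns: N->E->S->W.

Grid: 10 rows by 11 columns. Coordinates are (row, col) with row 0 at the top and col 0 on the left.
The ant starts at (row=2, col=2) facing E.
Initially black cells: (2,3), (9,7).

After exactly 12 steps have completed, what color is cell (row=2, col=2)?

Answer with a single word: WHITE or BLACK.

Answer: WHITE

Derivation:
Step 1: on WHITE (2,2): turn R to S, flip to black, move to (3,2). |black|=3
Step 2: on WHITE (3,2): turn R to W, flip to black, move to (3,1). |black|=4
Step 3: on WHITE (3,1): turn R to N, flip to black, move to (2,1). |black|=5
Step 4: on WHITE (2,1): turn R to E, flip to black, move to (2,2). |black|=6
Step 5: on BLACK (2,2): turn L to N, flip to white, move to (1,2). |black|=5
Step 6: on WHITE (1,2): turn R to E, flip to black, move to (1,3). |black|=6
Step 7: on WHITE (1,3): turn R to S, flip to black, move to (2,3). |black|=7
Step 8: on BLACK (2,3): turn L to E, flip to white, move to (2,4). |black|=6
Step 9: on WHITE (2,4): turn R to S, flip to black, move to (3,4). |black|=7
Step 10: on WHITE (3,4): turn R to W, flip to black, move to (3,3). |black|=8
Step 11: on WHITE (3,3): turn R to N, flip to black, move to (2,3). |black|=9
Step 12: on WHITE (2,3): turn R to E, flip to black, move to (2,4). |black|=10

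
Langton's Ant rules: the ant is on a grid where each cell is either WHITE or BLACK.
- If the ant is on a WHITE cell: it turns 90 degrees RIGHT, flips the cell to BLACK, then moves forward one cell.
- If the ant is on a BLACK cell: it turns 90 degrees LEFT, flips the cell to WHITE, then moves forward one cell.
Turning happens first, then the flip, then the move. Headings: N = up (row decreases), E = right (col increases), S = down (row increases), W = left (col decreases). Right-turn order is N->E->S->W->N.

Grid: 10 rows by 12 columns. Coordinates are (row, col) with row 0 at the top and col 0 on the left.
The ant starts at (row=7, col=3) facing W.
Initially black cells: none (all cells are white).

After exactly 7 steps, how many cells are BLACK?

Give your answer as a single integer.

Step 1: on WHITE (7,3): turn R to N, flip to black, move to (6,3). |black|=1
Step 2: on WHITE (6,3): turn R to E, flip to black, move to (6,4). |black|=2
Step 3: on WHITE (6,4): turn R to S, flip to black, move to (7,4). |black|=3
Step 4: on WHITE (7,4): turn R to W, flip to black, move to (7,3). |black|=4
Step 5: on BLACK (7,3): turn L to S, flip to white, move to (8,3). |black|=3
Step 6: on WHITE (8,3): turn R to W, flip to black, move to (8,2). |black|=4
Step 7: on WHITE (8,2): turn R to N, flip to black, move to (7,2). |black|=5

Answer: 5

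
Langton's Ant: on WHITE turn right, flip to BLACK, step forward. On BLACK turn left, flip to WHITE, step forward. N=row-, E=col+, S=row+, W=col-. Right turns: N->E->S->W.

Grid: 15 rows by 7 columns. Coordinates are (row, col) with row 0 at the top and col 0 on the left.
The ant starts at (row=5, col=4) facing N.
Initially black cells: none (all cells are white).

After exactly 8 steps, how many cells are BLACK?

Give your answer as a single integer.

Answer: 6

Derivation:
Step 1: on WHITE (5,4): turn R to E, flip to black, move to (5,5). |black|=1
Step 2: on WHITE (5,5): turn R to S, flip to black, move to (6,5). |black|=2
Step 3: on WHITE (6,5): turn R to W, flip to black, move to (6,4). |black|=3
Step 4: on WHITE (6,4): turn R to N, flip to black, move to (5,4). |black|=4
Step 5: on BLACK (5,4): turn L to W, flip to white, move to (5,3). |black|=3
Step 6: on WHITE (5,3): turn R to N, flip to black, move to (4,3). |black|=4
Step 7: on WHITE (4,3): turn R to E, flip to black, move to (4,4). |black|=5
Step 8: on WHITE (4,4): turn R to S, flip to black, move to (5,4). |black|=6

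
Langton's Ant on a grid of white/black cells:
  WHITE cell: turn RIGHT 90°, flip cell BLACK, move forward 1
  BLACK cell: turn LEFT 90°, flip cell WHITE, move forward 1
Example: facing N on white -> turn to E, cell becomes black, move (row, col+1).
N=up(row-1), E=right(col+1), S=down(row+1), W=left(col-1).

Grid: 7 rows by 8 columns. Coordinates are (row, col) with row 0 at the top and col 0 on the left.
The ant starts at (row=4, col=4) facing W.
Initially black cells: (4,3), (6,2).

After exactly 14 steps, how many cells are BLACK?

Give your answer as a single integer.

Answer: 10

Derivation:
Step 1: on WHITE (4,4): turn R to N, flip to black, move to (3,4). |black|=3
Step 2: on WHITE (3,4): turn R to E, flip to black, move to (3,5). |black|=4
Step 3: on WHITE (3,5): turn R to S, flip to black, move to (4,5). |black|=5
Step 4: on WHITE (4,5): turn R to W, flip to black, move to (4,4). |black|=6
Step 5: on BLACK (4,4): turn L to S, flip to white, move to (5,4). |black|=5
Step 6: on WHITE (5,4): turn R to W, flip to black, move to (5,3). |black|=6
Step 7: on WHITE (5,3): turn R to N, flip to black, move to (4,3). |black|=7
Step 8: on BLACK (4,3): turn L to W, flip to white, move to (4,2). |black|=6
Step 9: on WHITE (4,2): turn R to N, flip to black, move to (3,2). |black|=7
Step 10: on WHITE (3,2): turn R to E, flip to black, move to (3,3). |black|=8
Step 11: on WHITE (3,3): turn R to S, flip to black, move to (4,3). |black|=9
Step 12: on WHITE (4,3): turn R to W, flip to black, move to (4,2). |black|=10
Step 13: on BLACK (4,2): turn L to S, flip to white, move to (5,2). |black|=9
Step 14: on WHITE (5,2): turn R to W, flip to black, move to (5,1). |black|=10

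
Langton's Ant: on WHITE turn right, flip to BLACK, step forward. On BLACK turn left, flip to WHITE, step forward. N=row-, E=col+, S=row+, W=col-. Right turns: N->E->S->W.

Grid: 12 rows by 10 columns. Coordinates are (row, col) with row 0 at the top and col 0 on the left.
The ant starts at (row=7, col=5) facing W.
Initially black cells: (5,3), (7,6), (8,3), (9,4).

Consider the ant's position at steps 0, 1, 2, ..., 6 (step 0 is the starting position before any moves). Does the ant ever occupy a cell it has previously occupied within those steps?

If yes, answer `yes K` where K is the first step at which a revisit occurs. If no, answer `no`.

Answer: no

Derivation:
Step 1: on WHITE (7,5): turn R to N, flip to black, move to (6,5). |black|=5 — new cell
Step 2: on WHITE (6,5): turn R to E, flip to black, move to (6,6). |black|=6 — new cell
Step 3: on WHITE (6,6): turn R to S, flip to black, move to (7,6). |black|=7 — new cell
Step 4: on BLACK (7,6): turn L to E, flip to white, move to (7,7). |black|=6 — new cell
Step 5: on WHITE (7,7): turn R to S, flip to black, move to (8,7). |black|=7 — new cell
Step 6: on WHITE (8,7): turn R to W, flip to black, move to (8,6). |black|=8 — new cell
No revisit within 6 steps.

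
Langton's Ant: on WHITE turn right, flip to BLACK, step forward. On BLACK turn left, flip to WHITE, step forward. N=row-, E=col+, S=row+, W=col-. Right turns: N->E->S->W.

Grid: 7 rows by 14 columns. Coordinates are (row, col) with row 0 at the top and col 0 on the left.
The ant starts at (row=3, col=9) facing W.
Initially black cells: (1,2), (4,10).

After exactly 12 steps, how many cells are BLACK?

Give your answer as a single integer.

Step 1: on WHITE (3,9): turn R to N, flip to black, move to (2,9). |black|=3
Step 2: on WHITE (2,9): turn R to E, flip to black, move to (2,10). |black|=4
Step 3: on WHITE (2,10): turn R to S, flip to black, move to (3,10). |black|=5
Step 4: on WHITE (3,10): turn R to W, flip to black, move to (3,9). |black|=6
Step 5: on BLACK (3,9): turn L to S, flip to white, move to (4,9). |black|=5
Step 6: on WHITE (4,9): turn R to W, flip to black, move to (4,8). |black|=6
Step 7: on WHITE (4,8): turn R to N, flip to black, move to (3,8). |black|=7
Step 8: on WHITE (3,8): turn R to E, flip to black, move to (3,9). |black|=8
Step 9: on WHITE (3,9): turn R to S, flip to black, move to (4,9). |black|=9
Step 10: on BLACK (4,9): turn L to E, flip to white, move to (4,10). |black|=8
Step 11: on BLACK (4,10): turn L to N, flip to white, move to (3,10). |black|=7
Step 12: on BLACK (3,10): turn L to W, flip to white, move to (3,9). |black|=6

Answer: 6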